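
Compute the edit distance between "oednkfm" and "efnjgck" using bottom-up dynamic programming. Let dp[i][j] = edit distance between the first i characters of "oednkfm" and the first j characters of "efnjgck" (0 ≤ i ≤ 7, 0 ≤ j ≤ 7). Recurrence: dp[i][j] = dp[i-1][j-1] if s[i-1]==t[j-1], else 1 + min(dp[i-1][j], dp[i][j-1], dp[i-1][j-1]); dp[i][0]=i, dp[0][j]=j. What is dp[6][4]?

   ''  e  f  n  j  g  c  k
''  0  1  2  3  4  5  6  7
 o  1  1  2  3  4  5  6  7
 e  2  1  2  3  4  5  6  7
 d  3  2  2  3  4  5  6  7
 n  4  3  3  2  3  4  5  6
 k  5  4  4  3  3  4  5  5
 f  6  5  4  4  4  4  5  6
 m  7  6  5  5  5  5  5  6

4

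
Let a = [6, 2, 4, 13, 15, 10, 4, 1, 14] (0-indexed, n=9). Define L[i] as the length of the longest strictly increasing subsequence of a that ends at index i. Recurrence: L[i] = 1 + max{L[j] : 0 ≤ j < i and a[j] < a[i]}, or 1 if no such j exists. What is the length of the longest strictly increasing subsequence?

   i    0    1    2    3    4    5    6    7    8
a[i]    6    2    4   13   15   10    4    1   14
L[i]    1    1    2    3    4    3    2    1    4

4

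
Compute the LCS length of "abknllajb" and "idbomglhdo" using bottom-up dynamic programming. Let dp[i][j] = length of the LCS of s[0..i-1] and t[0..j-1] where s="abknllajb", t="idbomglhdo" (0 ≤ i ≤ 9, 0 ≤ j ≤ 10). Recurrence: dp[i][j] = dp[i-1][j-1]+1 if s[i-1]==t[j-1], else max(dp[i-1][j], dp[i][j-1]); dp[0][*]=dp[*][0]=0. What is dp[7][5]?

   ''  i  d  b  o  m  g  l  h  d  o
''  0  0  0  0  0  0  0  0  0  0  0
 a  0  0  0  0  0  0  0  0  0  0  0
 b  0  0  0  1  1  1  1  1  1  1  1
 k  0  0  0  1  1  1  1  1  1  1  1
 n  0  0  0  1  1  1  1  1  1  1  1
 l  0  0  0  1  1  1  1  2  2  2  2
 l  0  0  0  1  1  1  1  2  2  2  2
 a  0  0  0  1  1  1  1  2  2  2  2
 j  0  0  0  1  1  1  1  2  2  2  2
 b  0  0  0  1  1  1  1  2  2  2  2

1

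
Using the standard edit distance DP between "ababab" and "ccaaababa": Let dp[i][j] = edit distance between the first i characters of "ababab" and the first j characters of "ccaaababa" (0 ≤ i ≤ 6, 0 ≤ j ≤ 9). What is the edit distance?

   ''  c  c  a  a  a  b  a  b  a
''  0  1  2  3  4  5  6  7  8  9
 a  1  1  2  2  3  4  5  6  7  8
 b  2  2  2  3  3  4  4  5  6  7
 a  3  3  3  2  3  3  4  4  5  6
 b  4  4  4  3  3  4  3  4  4  5
 a  5  5  5  4  3  3  4  3  4  4
 b  6  6  6  5  4  4  3  4  3  4

4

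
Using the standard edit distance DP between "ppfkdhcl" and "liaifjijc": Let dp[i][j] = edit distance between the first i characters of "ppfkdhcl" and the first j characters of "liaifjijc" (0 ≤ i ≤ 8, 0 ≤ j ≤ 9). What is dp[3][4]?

   ''  l  i  a  i  f  j  i  j  c
''  0  1  2  3  4  5  6  7  8  9
 p  1  1  2  3  4  5  6  7  8  9
 p  2  2  2  3  4  5  6  7  8  9
 f  3  3  3  3  4  4  5  6  7  8
 k  4  4  4  4  4  5  5  6  7  8
 d  5  5  5  5  5  5  6  6  7  8
 h  6  6  6  6  6  6  6  7  7  8
 c  7  7  7  7  7  7  7  7  8  7
 l  8  7  8  8  8  8  8  8  8  8

4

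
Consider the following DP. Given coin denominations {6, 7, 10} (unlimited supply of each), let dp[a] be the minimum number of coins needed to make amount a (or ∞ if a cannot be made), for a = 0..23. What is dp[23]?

 a  0  1  2  3  4  5  6  7  8  9 10 11 12 13 14 15 16 17 18 19 20 21 22 23
dp  0  -  -  -  -  -  1  1  -  -  1  -  2  2  2  -  2  2  3  3  2  3  3  3
(- denotes ∞ / unreachable)

3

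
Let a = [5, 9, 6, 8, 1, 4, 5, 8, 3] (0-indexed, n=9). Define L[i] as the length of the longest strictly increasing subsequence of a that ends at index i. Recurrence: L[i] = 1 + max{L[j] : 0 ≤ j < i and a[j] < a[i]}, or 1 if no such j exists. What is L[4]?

1

   i    0    1    2    3    4    5    6    7    8
a[i]    5    9    6    8    1    4    5    8    3
L[i]    1    2    2    3    1    2    3    4    2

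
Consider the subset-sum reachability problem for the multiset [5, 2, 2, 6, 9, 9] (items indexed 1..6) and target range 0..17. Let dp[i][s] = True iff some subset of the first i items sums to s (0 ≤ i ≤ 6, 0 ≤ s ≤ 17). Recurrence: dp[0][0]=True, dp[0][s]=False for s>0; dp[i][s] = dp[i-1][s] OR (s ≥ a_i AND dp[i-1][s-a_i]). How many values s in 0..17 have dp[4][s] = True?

i\s   0   1   2   3   4   5   6   7   8   9  10  11  12  13  14  15  16  17
  0   T   F   F   F   F   F   F   F   F   F   F   F   F   F   F   F   F   F
  1   T   F   F   F   F   T   F   F   F   F   F   F   F   F   F   F   F   F
  2   T   F   T   F   F   T   F   T   F   F   F   F   F   F   F   F   F   F
  3   T   F   T   F   T   T   F   T   F   T   F   F   F   F   F   F   F   F
  4   T   F   T   F   T   T   T   T   T   T   T   T   F   T   F   T   F   F
  5   T   F   T   F   T   T   T   T   T   T   T   T   F   T   T   T   T   T
  6   T   F   T   F   T   T   T   T   T   T   T   T   F   T   T   T   T   T

12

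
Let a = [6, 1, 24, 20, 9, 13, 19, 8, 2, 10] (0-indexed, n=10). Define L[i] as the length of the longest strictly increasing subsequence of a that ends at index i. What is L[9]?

   i    0    1    2    3    4    5    6    7    8    9
a[i]    6    1   24   20    9   13   19    8    2   10
L[i]    1    1    2    2    2    3    4    2    2    3

3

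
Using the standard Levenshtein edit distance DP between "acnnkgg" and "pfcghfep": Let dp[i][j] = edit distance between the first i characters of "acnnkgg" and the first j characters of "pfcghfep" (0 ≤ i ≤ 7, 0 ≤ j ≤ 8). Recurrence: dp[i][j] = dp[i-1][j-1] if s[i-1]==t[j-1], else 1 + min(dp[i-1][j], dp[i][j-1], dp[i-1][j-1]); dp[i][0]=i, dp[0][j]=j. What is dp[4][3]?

4

   ''  p  f  c  g  h  f  e  p
''  0  1  2  3  4  5  6  7  8
 a  1  1  2  3  4  5  6  7  8
 c  2  2  2  2  3  4  5  6  7
 n  3  3  3  3  3  4  5  6  7
 n  4  4  4  4  4  4  5  6  7
 k  5  5  5  5  5  5  5  6  7
 g  6  6  6  6  5  6  6  6  7
 g  7  7  7  7  6  6  7  7  7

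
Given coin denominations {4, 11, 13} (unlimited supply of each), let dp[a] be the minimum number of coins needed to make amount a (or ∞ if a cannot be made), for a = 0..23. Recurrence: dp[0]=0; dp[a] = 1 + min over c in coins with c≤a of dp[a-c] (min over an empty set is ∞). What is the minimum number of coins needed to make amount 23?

 a  0  1  2  3  4  5  6  7  8  9 10 11 12 13 14 15 16 17 18 19 20 21 22 23
dp  0  -  -  -  1  -  -  -  2  -  -  1  3  1  -  2  4  2  -  3  5  3  2  4
(- denotes ∞ / unreachable)

4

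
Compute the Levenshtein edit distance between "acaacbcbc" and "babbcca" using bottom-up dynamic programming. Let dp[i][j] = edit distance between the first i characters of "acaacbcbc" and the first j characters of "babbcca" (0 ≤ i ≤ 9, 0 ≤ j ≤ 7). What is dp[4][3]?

   ''  b  a  b  b  c  c  a
''  0  1  2  3  4  5  6  7
 a  1  1  1  2  3  4  5  6
 c  2  2  2  2  3  3  4  5
 a  3  3  2  3  3  4  4  4
 a  4  4  3  3  4  4  5  4
 c  5  5  4  4  4  4  4  5
 b  6  5  5  4  4  5  5  5
 c  7  6  6  5  5  4  5  6
 b  8  7  7  6  5  5  5  6
 c  9  8  8  7  6  5  5  6

3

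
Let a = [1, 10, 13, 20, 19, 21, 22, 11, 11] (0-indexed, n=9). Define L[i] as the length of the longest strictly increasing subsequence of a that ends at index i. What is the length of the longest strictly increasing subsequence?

6

   i    0    1    2    3    4    5    6    7    8
a[i]    1   10   13   20   19   21   22   11   11
L[i]    1    2    3    4    4    5    6    3    3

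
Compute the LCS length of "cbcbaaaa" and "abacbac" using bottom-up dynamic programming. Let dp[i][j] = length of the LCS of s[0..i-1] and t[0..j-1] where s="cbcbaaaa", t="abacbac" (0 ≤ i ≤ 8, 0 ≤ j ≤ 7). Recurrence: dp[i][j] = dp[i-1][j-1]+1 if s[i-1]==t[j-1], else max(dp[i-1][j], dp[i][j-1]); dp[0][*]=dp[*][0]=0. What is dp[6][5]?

   ''  a  b  a  c  b  a  c
''  0  0  0  0  0  0  0  0
 c  0  0  0  0  1  1  1  1
 b  0  0  1  1  1  2  2  2
 c  0  0  1  1  2  2  2  3
 b  0  0  1  1  2  3  3  3
 a  0  1  1  2  2  3  4  4
 a  0  1  1  2  2  3  4  4
 a  0  1  1  2  2  3  4  4
 a  0  1  1  2  2  3  4  4

3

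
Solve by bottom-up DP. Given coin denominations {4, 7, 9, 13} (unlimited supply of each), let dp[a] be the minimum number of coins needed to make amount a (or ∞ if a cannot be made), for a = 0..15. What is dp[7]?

 a  0  1  2  3  4  5  6  7  8  9 10 11 12 13 14 15
dp  0  -  -  -  1  -  -  1  2  1  -  2  3  1  2  3
(- denotes ∞ / unreachable)

1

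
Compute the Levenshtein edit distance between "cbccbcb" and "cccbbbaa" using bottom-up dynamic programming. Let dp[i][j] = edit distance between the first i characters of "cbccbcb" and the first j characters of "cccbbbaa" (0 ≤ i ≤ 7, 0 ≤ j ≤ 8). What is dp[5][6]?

   ''  c  c  c  b  b  b  a  a
''  0  1  2  3  4  5  6  7  8
 c  1  0  1  2  3  4  5  6  7
 b  2  1  1  2  2  3  4  5  6
 c  3  2  1  1  2  3  4  5  6
 c  4  3  2  1  2  3  4  5  6
 b  5  4  3  2  1  2  3  4  5
 c  6  5  4  3  2  2  3  4  5
 b  7  6  5  4  3  2  2  3  4

3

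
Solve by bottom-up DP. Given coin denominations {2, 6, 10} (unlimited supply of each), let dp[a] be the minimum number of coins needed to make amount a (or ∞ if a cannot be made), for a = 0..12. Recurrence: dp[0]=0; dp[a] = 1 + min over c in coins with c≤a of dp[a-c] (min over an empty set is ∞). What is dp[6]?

 a  0  1  2  3  4  5  6  7  8  9 10 11 12
dp  0  -  1  -  2  -  1  -  2  -  1  -  2
(- denotes ∞ / unreachable)

1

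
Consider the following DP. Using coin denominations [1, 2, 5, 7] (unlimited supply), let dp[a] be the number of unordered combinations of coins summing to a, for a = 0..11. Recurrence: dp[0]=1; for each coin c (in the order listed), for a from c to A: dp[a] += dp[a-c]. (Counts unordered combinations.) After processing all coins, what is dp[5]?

after  coin     0     1     2     3     4     5     6     7     8     9    10    11
          1     1     1     1     1     1     1     1     1     1     1     1     1
          2     1     1     2     2     3     3     4     4     5     5     6     6
          5     1     1     2     2     3     4     5     6     7     8    10    11
          7     1     1     2     2     3     4     5     7     8    10    12    14

4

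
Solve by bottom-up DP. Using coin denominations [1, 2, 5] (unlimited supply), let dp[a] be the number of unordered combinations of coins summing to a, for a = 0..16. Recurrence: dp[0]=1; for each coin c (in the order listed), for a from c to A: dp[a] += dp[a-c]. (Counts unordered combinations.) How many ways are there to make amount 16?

20

after  coin     0     1     2     3     4     5     6     7     8     9    10    11    12    13    14    15    16
          1     1     1     1     1     1     1     1     1     1     1     1     1     1     1     1     1     1
          2     1     1     2     2     3     3     4     4     5     5     6     6     7     7     8     8     9
          5     1     1     2     2     3     4     5     6     7     8    10    11    13    14    16    18    20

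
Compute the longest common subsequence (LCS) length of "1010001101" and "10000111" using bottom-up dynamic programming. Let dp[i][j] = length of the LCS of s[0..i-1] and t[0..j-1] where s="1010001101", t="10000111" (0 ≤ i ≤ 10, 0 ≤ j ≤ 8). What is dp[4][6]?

3

   ''  1  0  0  0  0  1  1  1
''  0  0  0  0  0  0  0  0  0
 1  0  1  1  1  1  1  1  1  1
 0  0  1  2  2  2  2  2  2  2
 1  0  1  2  2  2  2  3  3  3
 0  0  1  2  3  3  3  3  3  3
 0  0  1  2  3  4  4  4  4  4
 0  0  1  2  3  4  5  5  5  5
 1  0  1  2  3  4  5  6  6  6
 1  0  1  2  3  4  5  6  7  7
 0  0  1  2  3  4  5  6  7  7
 1  0  1  2  3  4  5  6  7  8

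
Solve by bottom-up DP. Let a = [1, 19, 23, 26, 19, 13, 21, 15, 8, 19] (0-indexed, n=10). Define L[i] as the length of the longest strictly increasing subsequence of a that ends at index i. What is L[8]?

2

   i    0    1    2    3    4    5    6    7    8    9
a[i]    1   19   23   26   19   13   21   15    8   19
L[i]    1    2    3    4    2    2    3    3    2    4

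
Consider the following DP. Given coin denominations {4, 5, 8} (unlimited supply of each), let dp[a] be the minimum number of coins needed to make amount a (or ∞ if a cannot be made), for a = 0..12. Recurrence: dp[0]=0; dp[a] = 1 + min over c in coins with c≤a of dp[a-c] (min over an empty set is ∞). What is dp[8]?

 a  0  1  2  3  4  5  6  7  8  9 10 11 12
dp  0  -  -  -  1  1  -  -  1  2  2  -  2
(- denotes ∞ / unreachable)

1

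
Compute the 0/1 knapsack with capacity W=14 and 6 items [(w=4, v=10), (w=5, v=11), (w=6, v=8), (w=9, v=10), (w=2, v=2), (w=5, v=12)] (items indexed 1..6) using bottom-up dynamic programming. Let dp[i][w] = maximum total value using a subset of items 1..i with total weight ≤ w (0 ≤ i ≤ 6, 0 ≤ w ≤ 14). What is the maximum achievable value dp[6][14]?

i\w   0   1   2   3   4   5   6   7   8   9  10  11  12  13  14
  0   0   0   0   0   0   0   0   0   0   0   0   0   0   0   0
  1   0   0   0   0  10  10  10  10  10  10  10  10  10  10  10
  2   0   0   0   0  10  11  11  11  11  21  21  21  21  21  21
  3   0   0   0   0  10  11  11  11  11  21  21  21  21  21  21
  4   0   0   0   0  10  11  11  11  11  21  21  21  21  21  21
  5   0   0   2   2  10  11  12  13  13  21  21  23  23  23  23
  6   0   0   2   2  10  12  12  14  14  22  23  24  25  25  33

33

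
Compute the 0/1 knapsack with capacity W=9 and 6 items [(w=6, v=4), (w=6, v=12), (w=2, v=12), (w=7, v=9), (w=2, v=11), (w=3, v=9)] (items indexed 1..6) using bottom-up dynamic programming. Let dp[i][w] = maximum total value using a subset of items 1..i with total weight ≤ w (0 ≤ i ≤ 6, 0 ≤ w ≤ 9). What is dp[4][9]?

i\w   0   1   2   3   4   5   6   7   8   9
  0   0   0   0   0   0   0   0   0   0   0
  1   0   0   0   0   0   0   4   4   4   4
  2   0   0   0   0   0   0  12  12  12  12
  3   0   0  12  12  12  12  12  12  24  24
  4   0   0  12  12  12  12  12  12  24  24
  5   0   0  12  12  23  23  23  23  24  24
  6   0   0  12  12  23  23  23  32  32  32

24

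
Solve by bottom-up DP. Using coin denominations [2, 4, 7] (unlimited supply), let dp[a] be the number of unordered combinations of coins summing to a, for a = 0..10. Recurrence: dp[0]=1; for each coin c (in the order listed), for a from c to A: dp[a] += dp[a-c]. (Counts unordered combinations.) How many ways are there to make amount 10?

3

after  coin     0     1     2     3     4     5     6     7     8     9    10
          2     1     0     1     0     1     0     1     0     1     0     1
          4     1     0     1     0     2     0     2     0     3     0     3
          7     1     0     1     0     2     0     2     1     3     1     3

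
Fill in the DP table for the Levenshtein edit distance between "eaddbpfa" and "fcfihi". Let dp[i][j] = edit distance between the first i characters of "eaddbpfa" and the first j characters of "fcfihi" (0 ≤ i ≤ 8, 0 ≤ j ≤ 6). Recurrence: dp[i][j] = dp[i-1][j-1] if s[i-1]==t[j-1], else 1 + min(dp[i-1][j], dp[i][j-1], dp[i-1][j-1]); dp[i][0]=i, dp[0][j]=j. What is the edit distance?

8

   ''  f  c  f  i  h  i
''  0  1  2  3  4  5  6
 e  1  1  2  3  4  5  6
 a  2  2  2  3  4  5  6
 d  3  3  3  3  4  5  6
 d  4  4  4  4  4  5  6
 b  5  5  5  5  5  5  6
 p  6  6  6  6  6  6  6
 f  7  6  7  6  7  7  7
 a  8  7  7  7  7  8  8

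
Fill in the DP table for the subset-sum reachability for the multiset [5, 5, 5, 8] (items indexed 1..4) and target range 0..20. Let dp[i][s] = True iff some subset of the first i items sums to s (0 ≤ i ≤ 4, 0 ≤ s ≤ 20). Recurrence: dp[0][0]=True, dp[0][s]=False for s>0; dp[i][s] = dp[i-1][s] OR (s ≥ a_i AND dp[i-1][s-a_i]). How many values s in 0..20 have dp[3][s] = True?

4

i\s   0   1   2   3   4   5   6   7   8   9  10  11  12  13  14  15  16  17  18  19  20
  0   T   F   F   F   F   F   F   F   F   F   F   F   F   F   F   F   F   F   F   F   F
  1   T   F   F   F   F   T   F   F   F   F   F   F   F   F   F   F   F   F   F   F   F
  2   T   F   F   F   F   T   F   F   F   F   T   F   F   F   F   F   F   F   F   F   F
  3   T   F   F   F   F   T   F   F   F   F   T   F   F   F   F   T   F   F   F   F   F
  4   T   F   F   F   F   T   F   F   T   F   T   F   F   T   F   T   F   F   T   F   F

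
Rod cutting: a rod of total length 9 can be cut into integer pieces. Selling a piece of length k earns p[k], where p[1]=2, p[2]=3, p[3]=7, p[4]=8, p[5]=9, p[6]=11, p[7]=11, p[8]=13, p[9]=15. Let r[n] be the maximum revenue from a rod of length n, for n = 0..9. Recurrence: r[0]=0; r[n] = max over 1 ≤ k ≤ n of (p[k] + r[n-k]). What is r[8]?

18

   n    0    1    2    3    4    5    6    7    8    9
r[n]    0    2    4    7    9   11   14   16   18   21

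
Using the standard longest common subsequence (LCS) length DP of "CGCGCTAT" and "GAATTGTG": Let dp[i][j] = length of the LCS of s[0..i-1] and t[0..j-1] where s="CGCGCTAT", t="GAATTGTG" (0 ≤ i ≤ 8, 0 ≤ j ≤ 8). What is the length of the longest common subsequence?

   ''  G  A  A  T  T  G  T  G
''  0  0  0  0  0  0  0  0  0
 C  0  0  0  0  0  0  0  0  0
 G  0  1  1  1  1  1  1  1  1
 C  0  1  1  1  1  1  1  1  1
 G  0  1  1  1  1  1  2  2  2
 C  0  1  1  1  1  1  2  2  2
 T  0  1  1  1  2  2  2  3  3
 A  0  1  2  2  2  2  2  3  3
 T  0  1  2  2  3  3  3  3  3

3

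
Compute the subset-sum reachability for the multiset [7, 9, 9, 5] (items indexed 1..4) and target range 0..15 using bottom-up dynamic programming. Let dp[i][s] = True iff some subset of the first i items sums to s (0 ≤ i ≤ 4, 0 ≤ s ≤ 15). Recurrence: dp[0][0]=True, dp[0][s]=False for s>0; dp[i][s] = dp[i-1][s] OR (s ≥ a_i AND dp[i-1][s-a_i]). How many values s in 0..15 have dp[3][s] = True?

3

i\s   0   1   2   3   4   5   6   7   8   9  10  11  12  13  14  15
  0   T   F   F   F   F   F   F   F   F   F   F   F   F   F   F   F
  1   T   F   F   F   F   F   F   T   F   F   F   F   F   F   F   F
  2   T   F   F   F   F   F   F   T   F   T   F   F   F   F   F   F
  3   T   F   F   F   F   F   F   T   F   T   F   F   F   F   F   F
  4   T   F   F   F   F   T   F   T   F   T   F   F   T   F   T   F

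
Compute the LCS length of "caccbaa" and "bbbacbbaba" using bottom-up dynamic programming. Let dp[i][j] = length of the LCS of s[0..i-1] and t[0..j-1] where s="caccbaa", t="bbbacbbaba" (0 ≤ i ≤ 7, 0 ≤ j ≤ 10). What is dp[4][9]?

   ''  b  b  b  a  c  b  b  a  b  a
''  0  0  0  0  0  0  0  0  0  0  0
 c  0  0  0  0  0  1  1  1  1  1  1
 a  0  0  0  0  1  1  1  1  2  2  2
 c  0  0  0  0  1  2  2  2  2  2  2
 c  0  0  0  0  1  2  2  2  2  2  2
 b  0  1  1  1  1  2  3  3  3  3  3
 a  0  1  1  1  2  2  3  3  4  4  4
 a  0  1  1  1  2  2  3  3  4  4  5

2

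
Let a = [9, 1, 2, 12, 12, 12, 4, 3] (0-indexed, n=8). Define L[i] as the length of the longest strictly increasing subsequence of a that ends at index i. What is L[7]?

3

   i    0    1    2    3    4    5    6    7
a[i]    9    1    2   12   12   12    4    3
L[i]    1    1    2    3    3    3    3    3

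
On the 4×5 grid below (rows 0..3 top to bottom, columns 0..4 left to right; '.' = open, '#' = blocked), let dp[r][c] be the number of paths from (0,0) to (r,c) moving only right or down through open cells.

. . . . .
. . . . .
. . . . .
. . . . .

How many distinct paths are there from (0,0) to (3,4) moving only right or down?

35

r\c   0   1   2   3   4
  0   1   1   1   1   1
  1   1   2   3   4   5
  2   1   3   6  10  15
  3   1   4  10  20  35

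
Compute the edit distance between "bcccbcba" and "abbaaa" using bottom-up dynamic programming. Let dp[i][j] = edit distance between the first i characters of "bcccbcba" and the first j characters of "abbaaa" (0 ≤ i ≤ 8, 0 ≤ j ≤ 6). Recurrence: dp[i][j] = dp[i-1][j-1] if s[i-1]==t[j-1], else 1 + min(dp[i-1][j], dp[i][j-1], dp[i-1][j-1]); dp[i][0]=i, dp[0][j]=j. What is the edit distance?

6

   ''  a  b  b  a  a  a
''  0  1  2  3  4  5  6
 b  1  1  1  2  3  4  5
 c  2  2  2  2  3  4  5
 c  3  3  3  3  3  4  5
 c  4  4  4  4  4  4  5
 b  5  5  4  4  5  5  5
 c  6  6  5  5  5  6  6
 b  7  7  6  5  6  6  7
 a  8  7  7  6  5  6  6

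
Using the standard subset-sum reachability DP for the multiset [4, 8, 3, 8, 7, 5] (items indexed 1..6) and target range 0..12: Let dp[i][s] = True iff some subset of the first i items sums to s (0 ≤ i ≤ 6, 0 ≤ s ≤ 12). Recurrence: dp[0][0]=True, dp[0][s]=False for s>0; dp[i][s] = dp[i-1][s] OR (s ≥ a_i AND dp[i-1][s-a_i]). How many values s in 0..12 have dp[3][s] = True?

i\s   0   1   2   3   4   5   6   7   8   9  10  11  12
  0   T   F   F   F   F   F   F   F   F   F   F   F   F
  1   T   F   F   F   T   F   F   F   F   F   F   F   F
  2   T   F   F   F   T   F   F   F   T   F   F   F   T
  3   T   F   F   T   T   F   F   T   T   F   F   T   T
  4   T   F   F   T   T   F   F   T   T   F   F   T   T
  5   T   F   F   T   T   F   F   T   T   F   T   T   T
  6   T   F   F   T   T   T   F   T   T   T   T   T   T

7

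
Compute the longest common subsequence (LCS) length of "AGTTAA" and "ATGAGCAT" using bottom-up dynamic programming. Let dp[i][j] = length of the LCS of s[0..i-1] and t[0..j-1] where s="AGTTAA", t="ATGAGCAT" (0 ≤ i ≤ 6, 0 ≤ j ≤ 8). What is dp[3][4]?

2

   ''  A  T  G  A  G  C  A  T
''  0  0  0  0  0  0  0  0  0
 A  0  1  1  1  1  1  1  1  1
 G  0  1  1  2  2  2  2  2  2
 T  0  1  2  2  2  2  2  2  3
 T  0  1  2  2  2  2  2  2  3
 A  0  1  2  2  3  3  3  3  3
 A  0  1  2  2  3  3  3  4  4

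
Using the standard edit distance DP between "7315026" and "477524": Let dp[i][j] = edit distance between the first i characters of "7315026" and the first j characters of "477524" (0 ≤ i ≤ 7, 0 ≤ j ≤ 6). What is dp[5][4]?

   ''  4  7  7  5  2  4
''  0  1  2  3  4  5  6
 7  1  1  1  2  3  4  5
 3  2  2  2  2  3  4  5
 1  3  3  3  3  3  4  5
 5  4  4  4  4  3  4  5
 0  5  5  5  5  4  4  5
 2  6  6  6  6  5  4  5
 6  7  7  7  7  6  5  5

4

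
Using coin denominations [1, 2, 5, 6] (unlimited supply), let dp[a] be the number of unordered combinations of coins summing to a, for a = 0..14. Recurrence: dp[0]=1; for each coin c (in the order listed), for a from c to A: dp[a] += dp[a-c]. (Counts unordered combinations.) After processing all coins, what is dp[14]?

after  coin     0     1     2     3     4     5     6     7     8     9    10    11    12    13    14
          1     1     1     1     1     1     1     1     1     1     1     1     1     1     1     1
          2     1     1     2     2     3     3     4     4     5     5     6     6     7     7     8
          5     1     1     2     2     3     4     5     6     7     8    10    11    13    14    16
          6     1     1     2     2     3     4     6     7     9    10    13    15    19    21    25

25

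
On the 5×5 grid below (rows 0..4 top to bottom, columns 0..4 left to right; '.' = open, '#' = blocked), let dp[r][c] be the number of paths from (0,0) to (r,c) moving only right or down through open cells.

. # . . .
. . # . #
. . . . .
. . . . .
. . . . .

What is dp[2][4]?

2

r\c   0   1   2   3   4
  0   1   0   0   0   0
  1   1   1   0   0   0
  2   1   2   2   2   2
  3   1   3   5   7   9
  4   1   4   9  16  25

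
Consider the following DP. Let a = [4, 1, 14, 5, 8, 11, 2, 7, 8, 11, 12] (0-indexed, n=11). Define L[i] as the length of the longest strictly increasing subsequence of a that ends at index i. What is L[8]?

   i    0    1    2    3    4    5    6    7    8    9   10
a[i]    4    1   14    5    8   11    2    7    8   11   12
L[i]    1    1    2    2    3    4    2    3    4    5    6

4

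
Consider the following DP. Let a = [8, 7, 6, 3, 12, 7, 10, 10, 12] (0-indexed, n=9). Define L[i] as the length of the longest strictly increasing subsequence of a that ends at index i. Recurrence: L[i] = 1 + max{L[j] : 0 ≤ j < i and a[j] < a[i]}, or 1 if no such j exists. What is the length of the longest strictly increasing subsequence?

   i    0    1    2    3    4    5    6    7    8
a[i]    8    7    6    3   12    7   10   10   12
L[i]    1    1    1    1    2    2    3    3    4

4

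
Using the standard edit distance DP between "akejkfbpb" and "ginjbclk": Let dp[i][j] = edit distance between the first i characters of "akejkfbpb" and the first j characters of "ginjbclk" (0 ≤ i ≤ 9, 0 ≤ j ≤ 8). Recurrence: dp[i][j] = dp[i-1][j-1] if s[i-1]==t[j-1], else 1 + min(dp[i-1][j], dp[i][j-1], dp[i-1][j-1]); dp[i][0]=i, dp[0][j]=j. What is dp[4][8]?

7

   ''  g  i  n  j  b  c  l  k
''  0  1  2  3  4  5  6  7  8
 a  1  1  2  3  4  5  6  7  8
 k  2  2  2  3  4  5  6  7  7
 e  3  3  3  3  4  5  6  7  8
 j  4  4  4  4  3  4  5  6  7
 k  5  5  5  5  4  4  5  6  6
 f  6  6  6  6  5  5  5  6  7
 b  7  7  7  7  6  5  6  6  7
 p  8  8  8  8  7  6  6  7  7
 b  9  9  9  9  8  7  7  7  8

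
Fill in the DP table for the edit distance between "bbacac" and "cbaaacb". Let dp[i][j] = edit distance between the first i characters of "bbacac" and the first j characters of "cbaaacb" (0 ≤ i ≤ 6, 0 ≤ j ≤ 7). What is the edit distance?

   ''  c  b  a  a  a  c  b
''  0  1  2  3  4  5  6  7
 b  1  1  1  2  3  4  5  6
 b  2  2  1  2  3  4  5  5
 a  3  3  2  1  2  3  4  5
 c  4  3  3  2  2  3  3  4
 a  5  4  4  3  2  2  3  4
 c  6  5  5  4  3  3  2  3

3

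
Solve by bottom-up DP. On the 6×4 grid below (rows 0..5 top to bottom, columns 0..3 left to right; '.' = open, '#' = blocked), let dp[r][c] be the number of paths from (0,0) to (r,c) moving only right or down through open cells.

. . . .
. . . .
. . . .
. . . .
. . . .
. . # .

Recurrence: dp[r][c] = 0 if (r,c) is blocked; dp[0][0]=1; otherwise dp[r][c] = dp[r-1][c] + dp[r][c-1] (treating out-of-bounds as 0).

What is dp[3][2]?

r\c   0   1   2   3
  0   1   1   1   1
  1   1   2   3   4
  2   1   3   6  10
  3   1   4  10  20
  4   1   5  15  35
  5   1   6   0  35

10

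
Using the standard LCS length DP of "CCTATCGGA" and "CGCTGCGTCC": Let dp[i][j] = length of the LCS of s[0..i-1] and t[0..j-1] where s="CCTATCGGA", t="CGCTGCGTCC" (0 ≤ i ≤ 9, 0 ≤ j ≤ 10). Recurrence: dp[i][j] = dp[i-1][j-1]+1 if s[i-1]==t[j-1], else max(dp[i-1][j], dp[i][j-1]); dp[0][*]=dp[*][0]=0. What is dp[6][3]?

   ''  C  G  C  T  G  C  G  T  C  C
''  0  0  0  0  0  0  0  0  0  0  0
 C  0  1  1  1  1  1  1  1  1  1  1
 C  0  1  1  2  2  2  2  2  2  2  2
 T  0  1  1  2  3  3  3  3  3  3  3
 A  0  1  1  2  3  3  3  3  3  3  3
 T  0  1  1  2  3  3  3  3  4  4  4
 C  0  1  1  2  3  3  4  4  4  5  5
 G  0  1  2  2  3  4  4  5  5  5  5
 G  0  1  2  2  3  4  4  5  5  5  5
 A  0  1  2  2  3  4  4  5  5  5  5

2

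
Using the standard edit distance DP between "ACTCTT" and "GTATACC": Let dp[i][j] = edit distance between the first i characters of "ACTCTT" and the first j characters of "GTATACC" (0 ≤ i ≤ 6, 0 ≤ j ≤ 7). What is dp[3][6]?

5

   ''  G  T  A  T  A  C  C
''  0  1  2  3  4  5  6  7
 A  1  1  2  2  3  4  5  6
 C  2  2  2  3  3  4  4  5
 T  3  3  2  3  3  4  5  5
 C  4  4  3  3  4  4  4  5
 T  5  5  4  4  3  4  5  5
 T  6  6  5  5  4  4  5  6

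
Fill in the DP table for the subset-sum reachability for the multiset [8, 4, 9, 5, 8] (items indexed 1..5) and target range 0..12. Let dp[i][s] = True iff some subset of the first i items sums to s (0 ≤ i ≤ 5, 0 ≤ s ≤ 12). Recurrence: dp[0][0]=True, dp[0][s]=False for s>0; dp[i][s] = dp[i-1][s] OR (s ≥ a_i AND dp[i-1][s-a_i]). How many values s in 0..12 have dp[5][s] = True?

i\s   0   1   2   3   4   5   6   7   8   9  10  11  12
  0   T   F   F   F   F   F   F   F   F   F   F   F   F
  1   T   F   F   F   F   F   F   F   T   F   F   F   F
  2   T   F   F   F   T   F   F   F   T   F   F   F   T
  3   T   F   F   F   T   F   F   F   T   T   F   F   T
  4   T   F   F   F   T   T   F   F   T   T   F   F   T
  5   T   F   F   F   T   T   F   F   T   T   F   F   T

6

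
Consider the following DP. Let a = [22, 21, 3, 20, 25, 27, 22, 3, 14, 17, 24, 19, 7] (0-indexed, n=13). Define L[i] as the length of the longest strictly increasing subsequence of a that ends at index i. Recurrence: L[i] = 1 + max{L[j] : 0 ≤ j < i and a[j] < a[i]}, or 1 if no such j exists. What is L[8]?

2

   i    0    1    2    3    4    5    6    7    8    9   10   11   12
a[i]   22   21    3   20   25   27   22    3   14   17   24   19    7
L[i]    1    1    1    2    3    4    3    1    2    3    4    4    2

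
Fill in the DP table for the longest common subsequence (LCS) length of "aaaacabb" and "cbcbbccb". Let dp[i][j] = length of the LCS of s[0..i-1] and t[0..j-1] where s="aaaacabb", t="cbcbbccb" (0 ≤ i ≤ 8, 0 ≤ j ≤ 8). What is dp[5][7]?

   ''  c  b  c  b  b  c  c  b
''  0  0  0  0  0  0  0  0  0
 a  0  0  0  0  0  0  0  0  0
 a  0  0  0  0  0  0  0  0  0
 a  0  0  0  0  0  0  0  0  0
 a  0  0  0  0  0  0  0  0  0
 c  0  1  1  1  1  1  1  1  1
 a  0  1  1  1  1  1  1  1  1
 b  0  1  2  2  2  2  2  2  2
 b  0  1  2  2  3  3  3  3  3

1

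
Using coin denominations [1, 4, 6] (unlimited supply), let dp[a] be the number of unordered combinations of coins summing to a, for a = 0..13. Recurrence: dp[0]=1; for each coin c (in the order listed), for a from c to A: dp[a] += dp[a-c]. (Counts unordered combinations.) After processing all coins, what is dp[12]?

after  coin     0     1     2     3     4     5     6     7     8     9    10    11    12    13
          1     1     1     1     1     1     1     1     1     1     1     1     1     1     1
          4     1     1     1     1     2     2     2     2     3     3     3     3     4     4
          6     1     1     1     1     2     2     3     3     4     4     5     5     7     7

7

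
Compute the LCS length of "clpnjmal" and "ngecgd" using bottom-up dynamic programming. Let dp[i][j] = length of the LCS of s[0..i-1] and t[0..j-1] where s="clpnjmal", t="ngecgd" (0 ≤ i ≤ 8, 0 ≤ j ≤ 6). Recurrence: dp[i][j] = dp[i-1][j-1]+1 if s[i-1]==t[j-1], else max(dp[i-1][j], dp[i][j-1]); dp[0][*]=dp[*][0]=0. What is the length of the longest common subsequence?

   ''  n  g  e  c  g  d
''  0  0  0  0  0  0  0
 c  0  0  0  0  1  1  1
 l  0  0  0  0  1  1  1
 p  0  0  0  0  1  1  1
 n  0  1  1  1  1  1  1
 j  0  1  1  1  1  1  1
 m  0  1  1  1  1  1  1
 a  0  1  1  1  1  1  1
 l  0  1  1  1  1  1  1

1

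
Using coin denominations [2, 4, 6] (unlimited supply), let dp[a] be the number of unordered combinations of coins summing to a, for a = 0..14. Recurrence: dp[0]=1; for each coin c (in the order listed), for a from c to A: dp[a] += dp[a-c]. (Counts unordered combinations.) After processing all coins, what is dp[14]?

8

after  coin     0     1     2     3     4     5     6     7     8     9    10    11    12    13    14
          2     1     0     1     0     1     0     1     0     1     0     1     0     1     0     1
          4     1     0     1     0     2     0     2     0     3     0     3     0     4     0     4
          6     1     0     1     0     2     0     3     0     4     0     5     0     7     0     8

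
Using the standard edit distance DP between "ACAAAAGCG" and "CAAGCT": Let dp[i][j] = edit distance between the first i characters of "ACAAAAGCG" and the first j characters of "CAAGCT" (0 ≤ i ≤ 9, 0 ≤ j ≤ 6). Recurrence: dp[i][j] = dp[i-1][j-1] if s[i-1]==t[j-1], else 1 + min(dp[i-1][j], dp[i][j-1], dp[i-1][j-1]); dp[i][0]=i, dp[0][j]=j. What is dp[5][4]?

2

   ''  C  A  A  G  C  T
''  0  1  2  3  4  5  6
 A  1  1  1  2  3  4  5
 C  2  1  2  2  3  3  4
 A  3  2  1  2  3  4  4
 A  4  3  2  1  2  3  4
 A  5  4  3  2  2  3  4
 A  6  5  4  3  3  3  4
 G  7  6  5  4  3  4  4
 C  8  7  6  5  4  3  4
 G  9  8  7  6  5  4  4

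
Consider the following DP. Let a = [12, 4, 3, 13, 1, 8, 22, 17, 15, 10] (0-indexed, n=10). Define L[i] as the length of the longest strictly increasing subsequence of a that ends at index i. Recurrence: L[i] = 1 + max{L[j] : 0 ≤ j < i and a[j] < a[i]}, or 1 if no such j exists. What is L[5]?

2

   i    0    1    2    3    4    5    6    7    8    9
a[i]   12    4    3   13    1    8   22   17   15   10
L[i]    1    1    1    2    1    2    3    3    3    3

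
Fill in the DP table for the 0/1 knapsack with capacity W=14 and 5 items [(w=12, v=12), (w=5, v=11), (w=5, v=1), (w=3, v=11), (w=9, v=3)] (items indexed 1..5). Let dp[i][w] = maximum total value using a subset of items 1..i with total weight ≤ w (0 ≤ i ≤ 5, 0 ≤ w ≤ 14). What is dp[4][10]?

22

i\w   0   1   2   3   4   5   6   7   8   9  10  11  12  13  14
  0   0   0   0   0   0   0   0   0   0   0   0   0   0   0   0
  1   0   0   0   0   0   0   0   0   0   0   0   0  12  12  12
  2   0   0   0   0   0  11  11  11  11  11  11  11  12  12  12
  3   0   0   0   0   0  11  11  11  11  11  12  12  12  12  12
  4   0   0   0  11  11  11  11  11  22  22  22  22  22  23  23
  5   0   0   0  11  11  11  11  11  22  22  22  22  22  23  23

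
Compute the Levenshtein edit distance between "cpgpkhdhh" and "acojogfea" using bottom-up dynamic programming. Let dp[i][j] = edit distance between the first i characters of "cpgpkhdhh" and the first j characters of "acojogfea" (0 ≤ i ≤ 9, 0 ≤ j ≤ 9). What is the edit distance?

9

   ''  a  c  o  j  o  g  f  e  a
''  0  1  2  3  4  5  6  7  8  9
 c  1  1  1  2  3  4  5  6  7  8
 p  2  2  2  2  3  4  5  6  7  8
 g  3  3  3  3  3  4  4  5  6  7
 p  4  4  4  4  4  4  5  5  6  7
 k  5  5  5  5  5  5  5  6  6  7
 h  6  6  6  6  6  6  6  6  7  7
 d  7  7  7  7  7  7  7  7  7  8
 h  8  8  8  8  8  8  8  8  8  8
 h  9  9  9  9  9  9  9  9  9  9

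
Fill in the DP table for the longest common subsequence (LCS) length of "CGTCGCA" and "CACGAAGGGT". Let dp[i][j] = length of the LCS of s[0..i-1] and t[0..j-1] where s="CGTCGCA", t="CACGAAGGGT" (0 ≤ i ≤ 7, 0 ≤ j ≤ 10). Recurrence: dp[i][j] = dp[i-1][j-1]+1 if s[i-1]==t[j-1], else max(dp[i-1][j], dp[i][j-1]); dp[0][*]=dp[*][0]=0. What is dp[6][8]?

   ''  C  A  C  G  A  A  G  G  G  T
''  0  0  0  0  0  0  0  0  0  0  0
 C  0  1  1  1  1  1  1  1  1  1  1
 G  0  1  1  1  2  2  2  2  2  2  2
 T  0  1  1  1  2  2  2  2  2  2  3
 C  0  1  1  2  2  2  2  2  2  2  3
 G  0  1  1  2  3  3  3  3  3  3  3
 C  0  1  1  2  3  3  3  3  3  3  3
 A  0  1  2  2  3  4  4  4  4  4  4

3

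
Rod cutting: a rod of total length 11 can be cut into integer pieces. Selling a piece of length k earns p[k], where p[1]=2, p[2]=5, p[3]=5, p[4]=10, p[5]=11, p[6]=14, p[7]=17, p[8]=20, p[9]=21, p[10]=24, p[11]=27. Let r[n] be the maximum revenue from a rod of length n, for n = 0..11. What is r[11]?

   n    0    1    2    3    4    5    6    7    8    9   10   11
r[n]    0    2    5    7   10   12   15   17   20   22   25   27

27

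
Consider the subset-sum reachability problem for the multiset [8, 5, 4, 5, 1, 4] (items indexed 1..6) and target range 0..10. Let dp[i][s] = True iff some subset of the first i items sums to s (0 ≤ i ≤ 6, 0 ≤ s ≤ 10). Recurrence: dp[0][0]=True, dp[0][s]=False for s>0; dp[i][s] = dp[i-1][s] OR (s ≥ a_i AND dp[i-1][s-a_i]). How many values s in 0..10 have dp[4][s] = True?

6

i\s   0   1   2   3   4   5   6   7   8   9  10
  0   T   F   F   F   F   F   F   F   F   F   F
  1   T   F   F   F   F   F   F   F   T   F   F
  2   T   F   F   F   F   T   F   F   T   F   F
  3   T   F   F   F   T   T   F   F   T   T   F
  4   T   F   F   F   T   T   F   F   T   T   T
  5   T   T   F   F   T   T   T   F   T   T   T
  6   T   T   F   F   T   T   T   F   T   T   T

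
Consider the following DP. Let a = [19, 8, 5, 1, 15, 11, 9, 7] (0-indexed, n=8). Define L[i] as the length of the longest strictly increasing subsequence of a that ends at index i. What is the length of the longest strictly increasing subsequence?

2

   i    0    1    2    3    4    5    6    7
a[i]   19    8    5    1   15   11    9    7
L[i]    1    1    1    1    2    2    2    2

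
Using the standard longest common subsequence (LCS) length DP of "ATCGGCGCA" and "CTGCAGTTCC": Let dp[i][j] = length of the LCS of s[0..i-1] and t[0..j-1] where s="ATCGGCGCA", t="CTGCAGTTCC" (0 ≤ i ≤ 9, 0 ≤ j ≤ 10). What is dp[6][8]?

   ''  C  T  G  C  A  G  T  T  C  C
''  0  0  0  0  0  0  0  0  0  0  0
 A  0  0  0  0  0  1  1  1  1  1  1
 T  0  0  1  1  1  1  1  2  2  2  2
 C  0  1  1  1  2  2  2  2  2  3  3
 G  0  1  1  2  2  2  3  3  3  3  3
 G  0  1  1  2  2  2  3  3  3  3  3
 C  0  1  1  2  3  3  3  3  3  4  4
 G  0  1  1  2  3  3  4  4  4  4  4
 C  0  1  1  2  3  3  4  4  4  5  5
 A  0  1  1  2  3  4  4  4  4  5  5

3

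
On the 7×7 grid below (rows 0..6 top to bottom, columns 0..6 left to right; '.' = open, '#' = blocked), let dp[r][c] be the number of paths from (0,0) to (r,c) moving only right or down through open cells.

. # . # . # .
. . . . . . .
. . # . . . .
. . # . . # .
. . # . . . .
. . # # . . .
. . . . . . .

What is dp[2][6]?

r\c   0   1   2   3   4   5   6
  0   1   0   0   0   0   0   0
  1   1   1   1   1   1   1   1
  2   1   2   0   1   2   3   4
  3   1   3   0   1   3   0   4
  4   1   4   0   1   4   4   8
  5   1   5   0   0   4   8  16
  6   1   6   6   6  10  18  34

4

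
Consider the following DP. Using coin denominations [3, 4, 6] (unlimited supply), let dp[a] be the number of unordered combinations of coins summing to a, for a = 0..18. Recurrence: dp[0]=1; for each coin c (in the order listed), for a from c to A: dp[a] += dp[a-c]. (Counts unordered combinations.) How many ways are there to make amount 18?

6

after  coin     0     1     2     3     4     5     6     7     8     9    10    11    12    13    14    15    16    17    18
          3     1     0     0     1     0     0     1     0     0     1     0     0     1     0     0     1     0     0     1
          4     1     0     0     1     1     0     1     1     1     1     1     1     2     1     1     2     2     1     2
          6     1     0     0     1     1     0     2     1     1     2     2     1     4     2     2     4     4     2     6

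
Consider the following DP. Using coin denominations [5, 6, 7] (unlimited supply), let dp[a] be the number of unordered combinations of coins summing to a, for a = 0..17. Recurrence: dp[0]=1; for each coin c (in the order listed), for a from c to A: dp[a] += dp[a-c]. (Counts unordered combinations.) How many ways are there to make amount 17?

after  coin     0     1     2     3     4     5     6     7     8     9    10    11    12    13    14    15    16    17
          5     1     0     0     0     0     1     0     0     0     0     1     0     0     0     0     1     0     0
          6     1     0     0     0     0     1     1     0     0     0     1     1     1     0     0     1     1     1
          7     1     0     0     0     0     1     1     1     0     0     1     1     2     1     1     1     1     2

2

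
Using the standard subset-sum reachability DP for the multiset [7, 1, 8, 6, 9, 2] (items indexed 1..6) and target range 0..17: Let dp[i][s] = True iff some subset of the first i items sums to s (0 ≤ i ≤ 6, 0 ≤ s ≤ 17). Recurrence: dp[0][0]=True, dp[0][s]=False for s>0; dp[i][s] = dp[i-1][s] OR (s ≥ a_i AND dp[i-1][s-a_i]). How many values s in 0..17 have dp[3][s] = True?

i\s   0   1   2   3   4   5   6   7   8   9  10  11  12  13  14  15  16  17
  0   T   F   F   F   F   F   F   F   F   F   F   F   F   F   F   F   F   F
  1   T   F   F   F   F   F   F   T   F   F   F   F   F   F   F   F   F   F
  2   T   T   F   F   F   F   F   T   T   F   F   F   F   F   F   F   F   F
  3   T   T   F   F   F   F   F   T   T   T   F   F   F   F   F   T   T   F
  4   T   T   F   F   F   F   T   T   T   T   F   F   F   T   T   T   T   F
  5   T   T   F   F   F   F   T   T   T   T   T   F   F   T   T   T   T   T
  6   T   T   T   T   F   F   T   T   T   T   T   T   T   T   T   T   T   T

7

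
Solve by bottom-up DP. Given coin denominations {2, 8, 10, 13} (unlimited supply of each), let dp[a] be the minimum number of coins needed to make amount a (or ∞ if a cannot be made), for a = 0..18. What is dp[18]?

 a  0  1  2  3  4  5  6  7  8  9 10 11 12 13 14 15 16 17 18
dp  0  -  1  -  2  -  3  -  1  -  1  -  2  1  3  2  2  3  2
(- denotes ∞ / unreachable)

2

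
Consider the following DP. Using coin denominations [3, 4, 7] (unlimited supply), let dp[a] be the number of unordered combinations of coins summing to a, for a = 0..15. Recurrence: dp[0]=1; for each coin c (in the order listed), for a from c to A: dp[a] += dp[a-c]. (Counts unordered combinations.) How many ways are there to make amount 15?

3

after  coin     0     1     2     3     4     5     6     7     8     9    10    11    12    13    14    15
          3     1     0     0     1     0     0     1     0     0     1     0     0     1     0     0     1
          4     1     0     0     1     1     0     1     1     1     1     1     1     2     1     1     2
          7     1     0     0     1     1     0     1     2     1     1     2     2     2     2     3     3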